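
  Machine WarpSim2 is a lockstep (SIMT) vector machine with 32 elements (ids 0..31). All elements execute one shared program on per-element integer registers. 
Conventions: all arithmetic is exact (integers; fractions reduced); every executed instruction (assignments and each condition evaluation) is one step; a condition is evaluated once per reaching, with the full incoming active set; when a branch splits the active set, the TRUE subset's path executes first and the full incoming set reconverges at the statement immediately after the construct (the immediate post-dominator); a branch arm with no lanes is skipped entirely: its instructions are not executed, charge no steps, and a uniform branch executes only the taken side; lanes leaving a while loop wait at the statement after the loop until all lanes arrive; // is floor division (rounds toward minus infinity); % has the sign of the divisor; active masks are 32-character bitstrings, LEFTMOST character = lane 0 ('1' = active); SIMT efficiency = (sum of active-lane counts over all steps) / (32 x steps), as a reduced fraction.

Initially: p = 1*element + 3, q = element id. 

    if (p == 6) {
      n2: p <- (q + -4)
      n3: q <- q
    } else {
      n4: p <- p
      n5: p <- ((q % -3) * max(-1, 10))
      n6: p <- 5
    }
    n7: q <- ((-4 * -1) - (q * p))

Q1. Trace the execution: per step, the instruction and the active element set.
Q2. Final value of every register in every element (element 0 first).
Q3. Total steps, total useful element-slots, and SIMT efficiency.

step 0: eval (p == 6)                11111111111111111111111111111111
step 1: p <- (q + -4)                00010000000000000000000000000000
step 2: q <- q                       00010000000000000000000000000000
step 3: p <- p                       11101111111111111111111111111111
step 4: p <- ((q % -3) * max(-1, 10)) 11101111111111111111111111111111
step 5: p <- 5                       11101111111111111111111111111111
step 6: q <- ((-4 * -1) - (q * p))   11111111111111111111111111111111

Answer: 7 steps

p: 5,5,5,-1,5,5,5,5,5,5,5,5,5,5,5,5,5,5,5,5,5,5,5,5,5,5,5,5,5,5,5,5
q: 4,-1,-6,7,-16,-21,-26,-31,-36,-41,-46,-51,-56,-61,-66,-71,-76,-81,-86,-91,-96,-101,-106,-111,-116,-121,-126,-131,-136,-141,-146,-151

steps = 7; useful = 159; efficiency = 159/224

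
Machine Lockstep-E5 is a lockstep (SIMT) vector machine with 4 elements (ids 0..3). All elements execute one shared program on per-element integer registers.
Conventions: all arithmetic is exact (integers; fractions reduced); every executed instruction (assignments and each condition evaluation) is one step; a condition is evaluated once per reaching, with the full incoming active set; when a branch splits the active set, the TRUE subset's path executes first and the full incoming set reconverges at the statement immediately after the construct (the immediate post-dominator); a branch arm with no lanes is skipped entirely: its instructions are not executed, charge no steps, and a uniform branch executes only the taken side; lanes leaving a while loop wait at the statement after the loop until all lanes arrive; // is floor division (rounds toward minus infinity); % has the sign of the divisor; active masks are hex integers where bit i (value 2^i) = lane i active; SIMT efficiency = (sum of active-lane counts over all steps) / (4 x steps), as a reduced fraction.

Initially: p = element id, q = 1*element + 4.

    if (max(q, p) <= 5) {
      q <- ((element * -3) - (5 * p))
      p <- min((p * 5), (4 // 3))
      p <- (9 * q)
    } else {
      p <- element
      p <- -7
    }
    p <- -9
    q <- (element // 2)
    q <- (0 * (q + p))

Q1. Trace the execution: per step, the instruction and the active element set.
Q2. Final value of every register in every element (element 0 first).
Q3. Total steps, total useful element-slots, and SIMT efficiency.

step 0: eval (max(q, p) <= 5)        0xf
step 1: q <- ((element * -3) - (5 * p)) 0x3
step 2: p <- min((p * 5), (4 // 3))  0x3
step 3: p <- (9 * q)                 0x3
step 4: p <- element                 0xc
step 5: p <- -7                      0xc
step 6: p <- -9                      0xf
step 7: q <- (element // 2)          0xf
step 8: q <- (0 * (q + p))           0xf

Answer: 9 steps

p: -9,-9,-9,-9
q: 0,0,0,0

steps = 9; useful = 26; efficiency = 26/36 = 13/18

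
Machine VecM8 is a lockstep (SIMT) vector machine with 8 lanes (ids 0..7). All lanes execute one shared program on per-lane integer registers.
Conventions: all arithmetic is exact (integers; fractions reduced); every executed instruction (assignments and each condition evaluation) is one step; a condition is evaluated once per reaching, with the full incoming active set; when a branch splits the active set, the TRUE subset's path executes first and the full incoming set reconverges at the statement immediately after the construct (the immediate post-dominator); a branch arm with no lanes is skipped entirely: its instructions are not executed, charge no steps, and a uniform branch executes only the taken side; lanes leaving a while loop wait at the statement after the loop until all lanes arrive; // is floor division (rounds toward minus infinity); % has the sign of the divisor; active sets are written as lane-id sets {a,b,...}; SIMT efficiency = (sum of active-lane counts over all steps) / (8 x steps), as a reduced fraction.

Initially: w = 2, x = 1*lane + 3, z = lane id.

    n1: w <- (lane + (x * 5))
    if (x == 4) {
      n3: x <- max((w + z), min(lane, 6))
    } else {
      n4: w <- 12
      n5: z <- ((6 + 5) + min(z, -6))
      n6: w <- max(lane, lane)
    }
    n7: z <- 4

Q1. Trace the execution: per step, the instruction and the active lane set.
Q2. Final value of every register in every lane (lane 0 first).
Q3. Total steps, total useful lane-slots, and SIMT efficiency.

step 0: w <- (lane + (x * 5))        {0,1,2,3,4,5,6,7}
step 1: eval (x == 4)                {0,1,2,3,4,5,6,7}
step 2: x <- max((w + z), min(lane, 6)) {1}
step 3: w <- 12                      {0,2,3,4,5,6,7}
step 4: z <- ((6 + 5) + min(z, -6))  {0,2,3,4,5,6,7}
step 5: w <- max(lane, lane)         {0,2,3,4,5,6,7}
step 6: z <- 4                       {0,1,2,3,4,5,6,7}

Answer: 7 steps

w: 0,21,2,3,4,5,6,7
x: 3,22,5,6,7,8,9,10
z: 4,4,4,4,4,4,4,4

steps = 7; useful = 46; efficiency = 46/56 = 23/28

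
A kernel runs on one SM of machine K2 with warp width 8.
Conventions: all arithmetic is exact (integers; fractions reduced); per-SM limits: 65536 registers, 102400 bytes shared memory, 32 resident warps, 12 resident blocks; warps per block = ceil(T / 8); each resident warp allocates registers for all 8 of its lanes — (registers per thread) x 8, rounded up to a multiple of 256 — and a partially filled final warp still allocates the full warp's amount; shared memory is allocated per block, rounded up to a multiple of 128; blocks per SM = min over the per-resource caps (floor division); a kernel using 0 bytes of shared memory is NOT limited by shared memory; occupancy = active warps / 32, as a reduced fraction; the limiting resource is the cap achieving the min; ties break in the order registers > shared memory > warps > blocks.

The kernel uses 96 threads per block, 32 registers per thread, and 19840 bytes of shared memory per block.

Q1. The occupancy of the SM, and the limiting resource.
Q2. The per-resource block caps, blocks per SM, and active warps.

Answer: occupancy 3/4, limited by warps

registers: 21 blocks
shared memory: 5 blocks
warps: 2 blocks
blocks: 12 blocks

Answer: 2 blocks, 24 active warps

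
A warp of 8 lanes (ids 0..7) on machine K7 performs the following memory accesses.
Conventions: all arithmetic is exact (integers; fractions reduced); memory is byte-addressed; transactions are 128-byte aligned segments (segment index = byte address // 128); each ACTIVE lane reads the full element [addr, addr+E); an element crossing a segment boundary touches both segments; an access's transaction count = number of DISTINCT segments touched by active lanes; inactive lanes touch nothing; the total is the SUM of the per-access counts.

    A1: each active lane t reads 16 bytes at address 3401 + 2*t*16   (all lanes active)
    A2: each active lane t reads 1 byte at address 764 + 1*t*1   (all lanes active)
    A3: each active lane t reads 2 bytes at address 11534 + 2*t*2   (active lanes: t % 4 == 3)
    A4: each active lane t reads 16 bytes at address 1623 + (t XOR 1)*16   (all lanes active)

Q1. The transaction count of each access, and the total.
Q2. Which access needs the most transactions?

A1: 3 transactions
A2: 2 transactions
A3: 1 transaction
A4: 2 transactions

Answer: 3,2,1,2; total 8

Answer: A1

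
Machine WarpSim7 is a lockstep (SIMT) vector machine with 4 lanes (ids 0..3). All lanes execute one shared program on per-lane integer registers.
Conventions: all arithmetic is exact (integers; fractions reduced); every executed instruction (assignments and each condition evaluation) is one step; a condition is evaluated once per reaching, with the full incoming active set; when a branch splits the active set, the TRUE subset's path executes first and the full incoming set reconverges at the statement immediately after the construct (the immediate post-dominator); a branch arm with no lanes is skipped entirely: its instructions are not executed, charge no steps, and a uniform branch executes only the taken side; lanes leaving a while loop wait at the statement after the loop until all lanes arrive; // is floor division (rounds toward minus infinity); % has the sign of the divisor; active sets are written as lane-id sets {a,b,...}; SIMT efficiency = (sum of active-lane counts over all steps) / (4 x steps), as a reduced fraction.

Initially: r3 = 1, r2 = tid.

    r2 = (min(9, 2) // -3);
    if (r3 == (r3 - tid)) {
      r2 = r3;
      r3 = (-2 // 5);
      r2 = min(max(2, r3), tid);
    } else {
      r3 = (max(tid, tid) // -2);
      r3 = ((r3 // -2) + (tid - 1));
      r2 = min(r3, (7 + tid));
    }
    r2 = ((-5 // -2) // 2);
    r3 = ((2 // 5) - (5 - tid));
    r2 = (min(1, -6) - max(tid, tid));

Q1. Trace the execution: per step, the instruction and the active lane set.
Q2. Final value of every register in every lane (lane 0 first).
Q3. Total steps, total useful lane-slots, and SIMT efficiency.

step 0: r2 <- (min(9, 2) // -3)      {0,1,2,3}
step 1: eval (r3 == (r3 - tid))      {0,1,2,3}
step 2: r2 <- r3                     {0}
step 3: r3 <- (-2 // 5)              {0}
step 4: r2 <- min(max(2, r3), tid)   {0}
step 5: r3 <- (max(tid, tid) // -2)  {1,2,3}
step 6: r3 <- ((r3 // -2) + (tid - 1)) {1,2,3}
step 7: r2 <- min(r3, (7 + tid))     {1,2,3}
step 8: r2 <- ((-5 // -2) // 2)      {0,1,2,3}
step 9: r3 <- ((2 // 5) - (5 - tid)) {0,1,2,3}
step 10: r2 <- (min(1, -6) - max(tid, tid)) {0,1,2,3}

Answer: 11 steps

r3: -5,-4,-3,-2
r2: -6,-7,-8,-9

steps = 11; useful = 32; efficiency = 32/44 = 8/11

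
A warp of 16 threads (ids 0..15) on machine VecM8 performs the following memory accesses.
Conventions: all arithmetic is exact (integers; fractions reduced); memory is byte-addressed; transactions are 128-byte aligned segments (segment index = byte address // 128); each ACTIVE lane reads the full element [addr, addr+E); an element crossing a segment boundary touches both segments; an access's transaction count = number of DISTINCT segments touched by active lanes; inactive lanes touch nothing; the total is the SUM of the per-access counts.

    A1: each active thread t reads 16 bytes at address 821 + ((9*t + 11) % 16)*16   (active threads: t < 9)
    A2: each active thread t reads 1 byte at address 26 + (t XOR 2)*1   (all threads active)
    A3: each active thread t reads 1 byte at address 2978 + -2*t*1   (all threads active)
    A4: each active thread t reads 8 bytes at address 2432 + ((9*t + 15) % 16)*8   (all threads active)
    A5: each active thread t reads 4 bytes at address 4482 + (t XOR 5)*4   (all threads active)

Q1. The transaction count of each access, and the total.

A1: 3 transactions
A2: 1 transaction
A3: 1 transaction
A4: 1 transaction
A5: 1 transaction

Answer: 3,1,1,1,1; total 7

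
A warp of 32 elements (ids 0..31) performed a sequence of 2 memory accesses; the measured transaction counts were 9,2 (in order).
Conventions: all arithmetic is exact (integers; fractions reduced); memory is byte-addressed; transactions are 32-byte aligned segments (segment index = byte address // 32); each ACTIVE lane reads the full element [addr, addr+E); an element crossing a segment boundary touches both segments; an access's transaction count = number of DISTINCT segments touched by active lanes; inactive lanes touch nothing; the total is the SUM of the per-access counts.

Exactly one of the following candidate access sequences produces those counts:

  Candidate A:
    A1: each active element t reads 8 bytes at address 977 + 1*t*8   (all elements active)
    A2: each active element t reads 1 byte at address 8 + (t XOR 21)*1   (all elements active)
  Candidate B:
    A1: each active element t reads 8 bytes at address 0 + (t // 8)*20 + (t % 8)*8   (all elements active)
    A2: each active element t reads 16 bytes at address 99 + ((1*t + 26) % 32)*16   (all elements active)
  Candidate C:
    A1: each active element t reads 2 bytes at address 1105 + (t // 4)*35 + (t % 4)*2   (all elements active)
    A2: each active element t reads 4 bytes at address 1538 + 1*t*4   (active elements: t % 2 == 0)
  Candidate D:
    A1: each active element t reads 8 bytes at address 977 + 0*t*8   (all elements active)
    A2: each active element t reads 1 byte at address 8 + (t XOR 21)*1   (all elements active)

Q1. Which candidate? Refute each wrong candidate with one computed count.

B: A1 gives 4 transactions, not 9
C: A2 gives 4 transactions, not 2
D: A1 gives 1 transaction, not 9
A: all counts match (9,2)

Answer: A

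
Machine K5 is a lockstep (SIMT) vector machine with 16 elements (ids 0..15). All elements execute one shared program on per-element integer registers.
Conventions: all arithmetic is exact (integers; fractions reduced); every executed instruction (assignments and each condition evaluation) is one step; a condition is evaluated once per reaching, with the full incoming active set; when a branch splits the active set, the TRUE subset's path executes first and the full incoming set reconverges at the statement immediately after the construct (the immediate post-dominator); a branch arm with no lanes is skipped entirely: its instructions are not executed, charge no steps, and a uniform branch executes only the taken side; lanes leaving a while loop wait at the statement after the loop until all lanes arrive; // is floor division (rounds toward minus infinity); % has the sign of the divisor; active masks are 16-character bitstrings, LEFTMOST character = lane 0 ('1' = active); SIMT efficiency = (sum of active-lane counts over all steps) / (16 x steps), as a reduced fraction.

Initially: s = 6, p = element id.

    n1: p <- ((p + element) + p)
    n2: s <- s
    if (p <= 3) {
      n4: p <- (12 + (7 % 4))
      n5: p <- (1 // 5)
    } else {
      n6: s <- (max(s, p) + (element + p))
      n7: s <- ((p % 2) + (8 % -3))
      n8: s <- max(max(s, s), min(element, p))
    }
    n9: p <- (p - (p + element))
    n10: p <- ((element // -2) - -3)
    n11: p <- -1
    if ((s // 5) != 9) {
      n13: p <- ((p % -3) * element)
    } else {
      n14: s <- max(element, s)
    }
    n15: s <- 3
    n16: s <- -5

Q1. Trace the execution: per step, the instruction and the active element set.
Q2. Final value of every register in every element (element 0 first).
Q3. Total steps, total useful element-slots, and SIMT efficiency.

step 0: p <- ((p + element) + p)     1111111111111111
step 1: s <- s                       1111111111111111
step 2: eval (p <= 3)                1111111111111111
step 3: p <- (12 + (7 % 4))          1100000000000000
step 4: p <- (1 // 5)                1100000000000000
step 5: s <- (max(s, p) + (element + p)) 0011111111111111
step 6: s <- ((p % 2) + (8 % -3))    0011111111111111
step 7: s <- max(max(s, s), min(element, p)) 0011111111111111
step 8: p <- (p - (p + element))     1111111111111111
step 9: p <- ((element // -2) - -3)  1111111111111111
step 10: p <- -1                      1111111111111111
step 11: eval ((s // 5) != 9)         1111111111111111
step 12: p <- ((p % -3) * element)    1111111111111111
step 13: s <- 3                       1111111111111111
step 14: s <- -5                      1111111111111111

Answer: 15 steps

s: -5,-5,-5,-5,-5,-5,-5,-5,-5,-5,-5,-5,-5,-5,-5,-5
p: 0,-1,-2,-3,-4,-5,-6,-7,-8,-9,-10,-11,-12,-13,-14,-15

steps = 15; useful = 206; efficiency = 206/240 = 103/120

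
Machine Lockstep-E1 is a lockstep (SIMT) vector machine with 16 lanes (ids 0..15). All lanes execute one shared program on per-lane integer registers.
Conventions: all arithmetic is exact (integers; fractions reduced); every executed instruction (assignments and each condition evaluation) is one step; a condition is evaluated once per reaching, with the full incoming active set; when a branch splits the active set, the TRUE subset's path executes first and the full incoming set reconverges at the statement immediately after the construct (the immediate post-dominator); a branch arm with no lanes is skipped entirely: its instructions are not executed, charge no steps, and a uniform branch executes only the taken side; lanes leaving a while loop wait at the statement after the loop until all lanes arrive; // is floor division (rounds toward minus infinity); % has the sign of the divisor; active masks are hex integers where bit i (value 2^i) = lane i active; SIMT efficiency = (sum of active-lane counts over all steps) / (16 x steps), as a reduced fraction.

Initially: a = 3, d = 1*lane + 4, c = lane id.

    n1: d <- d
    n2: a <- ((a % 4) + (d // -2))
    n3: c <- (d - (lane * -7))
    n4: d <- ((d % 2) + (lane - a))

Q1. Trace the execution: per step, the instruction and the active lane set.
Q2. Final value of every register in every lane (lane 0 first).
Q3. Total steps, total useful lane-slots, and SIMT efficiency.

step 0: d <- d                       0xffff
step 1: a <- ((a % 4) + (d // -2))   0xffff
step 2: c <- (d - (lane * -7))       0xffff
step 3: d <- ((d % 2) + (lane - a))  0xffff

Answer: 4 steps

a: 1,0,0,-1,-1,-2,-2,-3,-3,-4,-4,-5,-5,-6,-6,-7
d: -1,2,2,5,5,8,8,11,11,14,14,17,17,20,20,23
c: 4,12,20,28,36,44,52,60,68,76,84,92,100,108,116,124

steps = 4; useful = 64; efficiency = 64/64 = 1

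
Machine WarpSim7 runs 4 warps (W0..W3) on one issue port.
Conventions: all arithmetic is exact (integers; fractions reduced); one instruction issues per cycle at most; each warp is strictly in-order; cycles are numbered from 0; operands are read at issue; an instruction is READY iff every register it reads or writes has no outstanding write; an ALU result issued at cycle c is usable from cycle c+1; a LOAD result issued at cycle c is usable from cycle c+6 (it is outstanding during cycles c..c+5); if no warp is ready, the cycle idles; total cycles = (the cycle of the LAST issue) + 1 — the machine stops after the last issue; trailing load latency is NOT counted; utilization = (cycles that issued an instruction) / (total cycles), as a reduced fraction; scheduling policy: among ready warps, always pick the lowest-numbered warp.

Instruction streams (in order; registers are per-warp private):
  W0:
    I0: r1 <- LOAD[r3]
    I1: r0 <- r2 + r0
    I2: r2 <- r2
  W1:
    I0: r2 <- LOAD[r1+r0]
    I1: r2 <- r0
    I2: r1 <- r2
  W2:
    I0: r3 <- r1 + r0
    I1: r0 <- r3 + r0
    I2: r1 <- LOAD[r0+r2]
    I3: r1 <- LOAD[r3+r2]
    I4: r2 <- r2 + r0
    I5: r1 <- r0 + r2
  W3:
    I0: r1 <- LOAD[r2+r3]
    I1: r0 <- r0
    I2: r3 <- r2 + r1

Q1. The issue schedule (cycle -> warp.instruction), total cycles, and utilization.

cycle 0: W0.I0
cycle 1: W0.I1
cycle 2: W0.I2
cycle 3: W1.I0
cycle 4: W2.I0
cycle 5: W2.I1
cycle 6: W2.I2
cycle 7: W3.I0
cycle 8: W3.I1
cycle 9: W1.I1
cycle 10: W1.I2
cycle 11: idle
cycle 12: W2.I3
cycle 13: W2.I4
cycle 14: W3.I2
cycle 15: idle
cycle 16: idle
cycle 17: idle
cycle 18: W2.I5

Answer: 19 cycles, utilization 15/19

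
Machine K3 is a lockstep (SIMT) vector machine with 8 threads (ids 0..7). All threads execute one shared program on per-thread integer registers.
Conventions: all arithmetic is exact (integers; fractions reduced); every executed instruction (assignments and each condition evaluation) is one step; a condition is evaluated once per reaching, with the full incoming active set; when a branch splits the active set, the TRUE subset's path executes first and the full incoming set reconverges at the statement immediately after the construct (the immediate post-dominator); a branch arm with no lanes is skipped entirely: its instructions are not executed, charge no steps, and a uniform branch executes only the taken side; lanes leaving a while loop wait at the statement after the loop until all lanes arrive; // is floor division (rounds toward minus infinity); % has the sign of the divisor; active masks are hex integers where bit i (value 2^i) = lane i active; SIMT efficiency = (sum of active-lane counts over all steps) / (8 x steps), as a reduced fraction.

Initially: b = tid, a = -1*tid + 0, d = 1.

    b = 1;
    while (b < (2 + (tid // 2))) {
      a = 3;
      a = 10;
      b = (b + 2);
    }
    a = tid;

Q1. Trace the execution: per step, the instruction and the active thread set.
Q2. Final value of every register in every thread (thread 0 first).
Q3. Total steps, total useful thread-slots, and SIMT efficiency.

step 0: b <- 1                       0xff
step 1: eval (b < (2 + (tid // 2)))  0xff
step 2: a <- 3                       0xff
step 3: a <- 10                      0xff
step 4: b <- (b + 2)                 0xff
step 5: eval (b < (2 + (tid // 2)))  0xff
step 6: a <- 3                       0xf0
step 7: a <- 10                      0xf0
step 8: b <- (b + 2)                 0xf0
step 9: eval (b < (2 + (tid // 2)))  0xf0
step 10: a <- tid                     0xff

Answer: 11 steps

b: 3,3,3,3,5,5,5,5
a: 0,1,2,3,4,5,6,7
d: 1,1,1,1,1,1,1,1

steps = 11; useful = 72; efficiency = 72/88 = 9/11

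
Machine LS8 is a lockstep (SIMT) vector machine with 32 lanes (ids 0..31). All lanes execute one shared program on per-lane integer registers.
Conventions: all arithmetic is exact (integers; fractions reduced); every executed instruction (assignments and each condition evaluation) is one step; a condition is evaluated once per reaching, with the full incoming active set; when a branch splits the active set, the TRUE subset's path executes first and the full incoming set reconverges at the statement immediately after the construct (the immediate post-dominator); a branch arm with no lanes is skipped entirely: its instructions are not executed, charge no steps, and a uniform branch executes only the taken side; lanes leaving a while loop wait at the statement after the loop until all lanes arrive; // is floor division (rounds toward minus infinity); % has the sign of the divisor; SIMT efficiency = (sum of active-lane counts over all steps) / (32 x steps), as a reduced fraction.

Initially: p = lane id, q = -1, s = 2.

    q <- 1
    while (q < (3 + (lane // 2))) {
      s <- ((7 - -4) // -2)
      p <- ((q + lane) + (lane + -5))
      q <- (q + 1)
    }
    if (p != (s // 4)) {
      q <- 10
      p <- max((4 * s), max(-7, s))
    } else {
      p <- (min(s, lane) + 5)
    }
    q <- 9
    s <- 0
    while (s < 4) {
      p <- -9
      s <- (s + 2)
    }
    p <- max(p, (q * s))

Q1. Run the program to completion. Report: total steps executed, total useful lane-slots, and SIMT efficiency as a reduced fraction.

Answer: 83 steps, 1696 useful, 53/83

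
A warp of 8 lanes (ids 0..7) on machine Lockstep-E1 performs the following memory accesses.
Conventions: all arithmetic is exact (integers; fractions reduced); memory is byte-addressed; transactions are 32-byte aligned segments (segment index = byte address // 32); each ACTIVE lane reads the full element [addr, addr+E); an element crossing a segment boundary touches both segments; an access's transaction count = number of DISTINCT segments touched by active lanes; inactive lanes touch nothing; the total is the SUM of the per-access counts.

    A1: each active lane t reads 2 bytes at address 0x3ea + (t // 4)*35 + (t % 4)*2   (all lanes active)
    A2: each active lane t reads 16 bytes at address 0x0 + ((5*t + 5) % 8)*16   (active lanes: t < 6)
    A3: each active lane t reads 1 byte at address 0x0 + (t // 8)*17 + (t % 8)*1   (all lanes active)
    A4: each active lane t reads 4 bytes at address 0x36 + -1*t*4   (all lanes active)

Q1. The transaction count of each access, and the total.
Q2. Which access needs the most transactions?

A1: 2 transactions
A2: 4 transactions
A3: 1 transaction
A4: 2 transactions

Answer: 2,4,1,2; total 9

Answer: A2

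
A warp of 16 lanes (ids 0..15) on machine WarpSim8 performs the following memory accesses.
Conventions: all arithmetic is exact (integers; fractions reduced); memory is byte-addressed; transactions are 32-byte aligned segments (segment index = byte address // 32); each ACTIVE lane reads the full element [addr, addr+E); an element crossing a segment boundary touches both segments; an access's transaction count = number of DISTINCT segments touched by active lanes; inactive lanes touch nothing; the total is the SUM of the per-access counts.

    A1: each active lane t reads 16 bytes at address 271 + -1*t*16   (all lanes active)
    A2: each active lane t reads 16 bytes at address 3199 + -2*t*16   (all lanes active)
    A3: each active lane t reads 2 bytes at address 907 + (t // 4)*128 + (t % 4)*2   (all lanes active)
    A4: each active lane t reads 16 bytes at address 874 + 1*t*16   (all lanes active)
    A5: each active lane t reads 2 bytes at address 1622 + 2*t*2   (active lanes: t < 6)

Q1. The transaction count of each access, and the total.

A1: 9 transactions
A2: 17 transactions
A3: 4 transactions
A4: 9 transactions
A5: 2 transactions

Answer: 9,17,4,9,2; total 41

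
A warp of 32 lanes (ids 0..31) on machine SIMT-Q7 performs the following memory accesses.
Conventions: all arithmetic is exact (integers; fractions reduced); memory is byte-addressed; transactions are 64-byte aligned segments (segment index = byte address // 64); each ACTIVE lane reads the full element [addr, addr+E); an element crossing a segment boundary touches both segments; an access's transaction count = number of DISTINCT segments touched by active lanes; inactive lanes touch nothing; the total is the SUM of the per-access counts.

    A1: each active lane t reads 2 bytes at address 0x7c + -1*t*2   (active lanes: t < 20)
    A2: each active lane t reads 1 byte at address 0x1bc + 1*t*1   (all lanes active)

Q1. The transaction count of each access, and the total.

A1: 1 transaction
A2: 2 transactions

Answer: 1,2; total 3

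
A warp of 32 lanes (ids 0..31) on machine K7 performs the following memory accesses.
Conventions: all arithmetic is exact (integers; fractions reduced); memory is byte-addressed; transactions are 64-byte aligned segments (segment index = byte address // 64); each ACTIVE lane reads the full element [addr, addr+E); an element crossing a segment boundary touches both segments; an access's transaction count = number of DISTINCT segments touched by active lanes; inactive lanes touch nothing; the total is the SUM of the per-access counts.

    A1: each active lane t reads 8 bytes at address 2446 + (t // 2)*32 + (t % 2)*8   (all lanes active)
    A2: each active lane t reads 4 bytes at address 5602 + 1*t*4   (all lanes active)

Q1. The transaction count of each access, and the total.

A1: 8 transactions
A2: 3 transactions

Answer: 8,3; total 11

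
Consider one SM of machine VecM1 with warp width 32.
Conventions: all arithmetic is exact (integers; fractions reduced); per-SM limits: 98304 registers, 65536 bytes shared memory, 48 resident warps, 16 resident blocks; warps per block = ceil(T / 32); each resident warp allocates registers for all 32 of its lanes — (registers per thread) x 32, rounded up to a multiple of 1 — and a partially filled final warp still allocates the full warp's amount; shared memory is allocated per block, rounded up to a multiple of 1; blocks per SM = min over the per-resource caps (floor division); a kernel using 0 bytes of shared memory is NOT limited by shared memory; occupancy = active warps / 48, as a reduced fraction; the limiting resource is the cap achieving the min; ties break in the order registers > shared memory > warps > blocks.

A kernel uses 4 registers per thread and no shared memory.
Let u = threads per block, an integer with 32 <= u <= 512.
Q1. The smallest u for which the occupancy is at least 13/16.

Answer: u = 65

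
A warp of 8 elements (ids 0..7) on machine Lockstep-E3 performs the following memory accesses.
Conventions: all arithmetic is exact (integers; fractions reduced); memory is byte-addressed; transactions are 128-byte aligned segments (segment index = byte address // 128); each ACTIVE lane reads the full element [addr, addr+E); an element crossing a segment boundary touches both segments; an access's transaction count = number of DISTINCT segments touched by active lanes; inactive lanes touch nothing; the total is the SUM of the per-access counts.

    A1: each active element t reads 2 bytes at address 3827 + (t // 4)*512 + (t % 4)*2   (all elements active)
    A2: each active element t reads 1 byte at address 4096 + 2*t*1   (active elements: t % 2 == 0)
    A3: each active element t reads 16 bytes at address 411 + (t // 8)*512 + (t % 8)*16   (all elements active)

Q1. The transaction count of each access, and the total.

A1: 2 transactions
A2: 1 transaction
A3: 2 transactions

Answer: 2,1,2; total 5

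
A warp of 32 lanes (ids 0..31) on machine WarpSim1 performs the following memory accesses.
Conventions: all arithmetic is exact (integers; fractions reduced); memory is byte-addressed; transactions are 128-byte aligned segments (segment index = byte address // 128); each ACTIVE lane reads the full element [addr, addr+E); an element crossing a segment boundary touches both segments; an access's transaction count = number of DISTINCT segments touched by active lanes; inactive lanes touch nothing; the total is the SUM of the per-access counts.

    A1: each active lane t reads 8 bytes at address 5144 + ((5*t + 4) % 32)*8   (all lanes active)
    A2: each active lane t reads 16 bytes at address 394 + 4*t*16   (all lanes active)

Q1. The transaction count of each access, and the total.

A1: 3 transactions
A2: 16 transactions

Answer: 3,16; total 19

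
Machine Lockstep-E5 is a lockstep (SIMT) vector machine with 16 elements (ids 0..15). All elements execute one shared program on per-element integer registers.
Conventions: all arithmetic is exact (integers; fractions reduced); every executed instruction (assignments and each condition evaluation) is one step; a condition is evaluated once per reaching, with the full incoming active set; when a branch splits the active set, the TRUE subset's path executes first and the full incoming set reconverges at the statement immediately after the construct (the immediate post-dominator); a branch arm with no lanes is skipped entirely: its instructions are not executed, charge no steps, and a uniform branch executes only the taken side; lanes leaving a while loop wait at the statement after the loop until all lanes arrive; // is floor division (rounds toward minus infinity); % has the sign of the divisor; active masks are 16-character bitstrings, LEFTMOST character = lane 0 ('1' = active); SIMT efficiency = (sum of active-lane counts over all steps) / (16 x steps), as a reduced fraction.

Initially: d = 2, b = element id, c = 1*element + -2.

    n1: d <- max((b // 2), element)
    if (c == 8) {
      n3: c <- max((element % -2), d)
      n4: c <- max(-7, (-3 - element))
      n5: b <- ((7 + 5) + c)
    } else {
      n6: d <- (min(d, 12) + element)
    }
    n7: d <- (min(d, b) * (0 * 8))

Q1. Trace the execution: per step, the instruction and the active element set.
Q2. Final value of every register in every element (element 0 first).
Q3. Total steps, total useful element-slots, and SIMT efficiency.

step 0: d <- max((b // 2), element)  1111111111111111
step 1: eval (c == 8)                1111111111111111
step 2: c <- max((element % -2), d)  0000000000100000
step 3: c <- max(-7, (-3 - element)) 0000000000100000
step 4: b <- ((7 + 5) + c)           0000000000100000
step 5: d <- (min(d, 12) + element)  1111111111011111
step 6: d <- (min(d, b) * (0 * 8))   1111111111111111

Answer: 7 steps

d: 0,0,0,0,0,0,0,0,0,0,0,0,0,0,0,0
b: 0,1,2,3,4,5,6,7,8,9,5,11,12,13,14,15
c: -2,-1,0,1,2,3,4,5,6,7,-7,9,10,11,12,13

steps = 7; useful = 66; efficiency = 66/112 = 33/56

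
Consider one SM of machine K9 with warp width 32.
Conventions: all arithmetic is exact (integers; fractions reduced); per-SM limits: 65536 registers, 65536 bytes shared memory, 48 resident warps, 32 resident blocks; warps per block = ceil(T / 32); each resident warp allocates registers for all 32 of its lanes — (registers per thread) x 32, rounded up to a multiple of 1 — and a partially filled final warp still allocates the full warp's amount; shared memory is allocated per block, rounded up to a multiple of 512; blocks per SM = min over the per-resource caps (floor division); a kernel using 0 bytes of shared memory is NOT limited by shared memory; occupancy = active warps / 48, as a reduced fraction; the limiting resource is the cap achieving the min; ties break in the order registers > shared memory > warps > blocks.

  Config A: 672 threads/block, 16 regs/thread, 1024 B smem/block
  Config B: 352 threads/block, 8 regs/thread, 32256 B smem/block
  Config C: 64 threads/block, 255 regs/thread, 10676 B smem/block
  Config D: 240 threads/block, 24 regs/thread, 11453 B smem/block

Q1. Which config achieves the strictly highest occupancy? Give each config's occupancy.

occupancies: A 7/8, B 11/24, C 1/6, D 5/6

Answer: A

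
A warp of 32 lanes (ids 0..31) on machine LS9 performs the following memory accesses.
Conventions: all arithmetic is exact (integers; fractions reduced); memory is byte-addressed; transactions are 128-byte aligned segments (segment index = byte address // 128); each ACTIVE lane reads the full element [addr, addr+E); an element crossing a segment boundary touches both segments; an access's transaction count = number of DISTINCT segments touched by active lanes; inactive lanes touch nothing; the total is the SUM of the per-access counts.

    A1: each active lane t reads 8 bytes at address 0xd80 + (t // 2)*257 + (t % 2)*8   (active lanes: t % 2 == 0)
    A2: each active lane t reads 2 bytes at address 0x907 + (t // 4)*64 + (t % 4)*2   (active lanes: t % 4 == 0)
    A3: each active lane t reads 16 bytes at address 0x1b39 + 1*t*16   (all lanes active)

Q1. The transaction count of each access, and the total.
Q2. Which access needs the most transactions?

A1: 16 transactions
A2: 4 transactions
A3: 5 transactions

Answer: 16,4,5; total 25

Answer: A1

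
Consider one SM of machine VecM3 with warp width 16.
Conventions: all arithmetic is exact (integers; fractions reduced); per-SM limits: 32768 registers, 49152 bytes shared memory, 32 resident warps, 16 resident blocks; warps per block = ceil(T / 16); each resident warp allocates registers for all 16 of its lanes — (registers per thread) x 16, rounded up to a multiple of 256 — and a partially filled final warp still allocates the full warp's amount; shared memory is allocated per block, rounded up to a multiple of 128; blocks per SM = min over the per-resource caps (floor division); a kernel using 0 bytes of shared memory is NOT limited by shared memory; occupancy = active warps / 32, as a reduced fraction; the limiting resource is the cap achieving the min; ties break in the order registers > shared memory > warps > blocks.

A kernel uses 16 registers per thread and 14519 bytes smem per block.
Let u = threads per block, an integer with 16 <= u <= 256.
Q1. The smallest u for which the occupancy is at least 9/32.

Answer: u = 33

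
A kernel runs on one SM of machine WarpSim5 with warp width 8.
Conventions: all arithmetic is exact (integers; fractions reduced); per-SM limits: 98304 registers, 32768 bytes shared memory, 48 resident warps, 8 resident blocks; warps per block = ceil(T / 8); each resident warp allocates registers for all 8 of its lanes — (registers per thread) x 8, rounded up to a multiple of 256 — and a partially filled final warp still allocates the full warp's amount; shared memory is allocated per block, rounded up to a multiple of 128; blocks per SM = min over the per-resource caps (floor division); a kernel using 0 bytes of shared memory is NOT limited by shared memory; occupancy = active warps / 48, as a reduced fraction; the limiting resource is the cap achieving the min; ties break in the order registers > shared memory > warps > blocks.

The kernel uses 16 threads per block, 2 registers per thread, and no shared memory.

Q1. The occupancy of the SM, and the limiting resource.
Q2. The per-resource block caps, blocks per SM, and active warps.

Answer: occupancy 1/3, limited by blocks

registers: 192 blocks
shared memory: no limit (kernel uses none)
warps: 24 blocks
blocks: 8 blocks

Answer: 8 blocks, 16 active warps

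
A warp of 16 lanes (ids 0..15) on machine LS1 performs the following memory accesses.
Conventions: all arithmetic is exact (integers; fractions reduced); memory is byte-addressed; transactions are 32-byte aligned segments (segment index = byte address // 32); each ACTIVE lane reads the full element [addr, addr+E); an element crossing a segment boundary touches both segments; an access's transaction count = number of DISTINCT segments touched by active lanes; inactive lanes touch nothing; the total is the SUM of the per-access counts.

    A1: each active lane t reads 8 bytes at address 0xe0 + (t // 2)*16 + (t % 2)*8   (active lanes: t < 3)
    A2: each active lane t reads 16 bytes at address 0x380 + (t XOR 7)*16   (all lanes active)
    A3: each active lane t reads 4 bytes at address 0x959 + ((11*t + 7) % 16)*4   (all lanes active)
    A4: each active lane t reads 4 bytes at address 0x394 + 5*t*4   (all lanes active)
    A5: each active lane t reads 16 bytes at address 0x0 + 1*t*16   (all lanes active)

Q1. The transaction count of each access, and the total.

A1: 1 transaction
A2: 8 transactions
A3: 3 transactions
A4: 11 transactions
A5: 8 transactions

Answer: 1,8,3,11,8; total 31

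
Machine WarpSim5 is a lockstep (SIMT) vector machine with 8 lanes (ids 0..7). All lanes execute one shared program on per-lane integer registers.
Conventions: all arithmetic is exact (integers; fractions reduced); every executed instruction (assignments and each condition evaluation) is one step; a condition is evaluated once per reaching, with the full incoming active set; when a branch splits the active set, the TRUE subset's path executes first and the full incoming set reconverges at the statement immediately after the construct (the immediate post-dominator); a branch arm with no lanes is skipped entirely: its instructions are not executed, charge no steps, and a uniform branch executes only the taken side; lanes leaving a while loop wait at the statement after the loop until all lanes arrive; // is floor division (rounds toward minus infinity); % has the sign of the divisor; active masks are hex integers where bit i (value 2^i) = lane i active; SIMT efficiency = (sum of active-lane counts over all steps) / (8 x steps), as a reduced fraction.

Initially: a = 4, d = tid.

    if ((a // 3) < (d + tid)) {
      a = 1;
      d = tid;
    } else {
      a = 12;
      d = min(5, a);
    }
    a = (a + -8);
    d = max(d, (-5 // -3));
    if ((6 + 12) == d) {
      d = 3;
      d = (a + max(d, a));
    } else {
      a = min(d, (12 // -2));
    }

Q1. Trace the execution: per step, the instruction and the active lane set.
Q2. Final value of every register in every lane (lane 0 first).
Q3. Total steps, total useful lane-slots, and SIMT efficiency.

step 0: eval ((a // 3) < (d + tid))  0xff
step 1: a <- 1                       0xfe
step 2: d <- tid                     0xfe
step 3: a <- 12                      0x01
step 4: d <- min(5, a)               0x01
step 5: a <- (a + -8)                0xff
step 6: d <- max(d, (-5 // -3))      0xff
step 7: eval ((6 + 12) == d)         0xff
step 8: a <- min(d, (12 // -2))      0xff

Answer: 9 steps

a: -6,-6,-6,-6,-6,-6,-6,-6
d: 5,1,2,3,4,5,6,7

steps = 9; useful = 56; efficiency = 56/72 = 7/9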